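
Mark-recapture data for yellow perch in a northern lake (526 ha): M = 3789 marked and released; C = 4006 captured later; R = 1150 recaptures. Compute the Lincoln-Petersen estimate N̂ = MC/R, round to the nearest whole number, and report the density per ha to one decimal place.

density ≈ 25.1 yellow perch per ha

N̂ = 3789·4006/1150 = 15178734/1150 ≈ 13198.9 → 13199
Density = N̂ / area = 13199 / 526 ≈ 25.09 → 25.1 per ha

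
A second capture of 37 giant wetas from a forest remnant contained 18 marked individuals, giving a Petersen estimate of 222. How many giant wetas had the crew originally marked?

M = 108

From N = M·C/R: M = N·R / C = 222·18 / 37 = 3996 / 37 = 108.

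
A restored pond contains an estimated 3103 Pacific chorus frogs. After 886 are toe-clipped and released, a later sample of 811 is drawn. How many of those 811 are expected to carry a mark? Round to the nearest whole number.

expected recaptures ≈ 232

Expected recaptures E[R] = M·C / N.
E[R] = 886 × 811 / 3103 = 718546 / 3103 ≈ 231.6 → 232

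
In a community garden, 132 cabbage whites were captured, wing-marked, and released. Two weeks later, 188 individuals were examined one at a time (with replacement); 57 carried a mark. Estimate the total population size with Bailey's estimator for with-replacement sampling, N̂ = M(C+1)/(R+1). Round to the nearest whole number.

N̂ = 132·(188+1)/(57+1) = 132·189/58 = 24948/58 ≈ 430.1 → 430

N ≈ 430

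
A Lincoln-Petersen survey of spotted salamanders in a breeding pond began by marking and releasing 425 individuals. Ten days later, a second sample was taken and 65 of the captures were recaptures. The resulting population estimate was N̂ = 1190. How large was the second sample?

C = 182

From N = M·C/R: C = N·R / M = 1190·65 / 425 = 77350 / 425 = 182.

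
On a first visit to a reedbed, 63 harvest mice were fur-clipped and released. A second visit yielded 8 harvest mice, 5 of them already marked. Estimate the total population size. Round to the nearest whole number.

N ≈ 101

If marked individuals mix randomly, R/C ≈ M/N, giving N ≈ M·C/R.
N = (63 × 8) / 5 = 504 / 5 ≈ 100.8 → 101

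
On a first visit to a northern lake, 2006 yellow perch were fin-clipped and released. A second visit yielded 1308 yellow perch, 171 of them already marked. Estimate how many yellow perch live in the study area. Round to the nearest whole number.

N = (2006 × 1308) / 171 = 2623848 / 171 ≈ 15344.1 → 15344

N ≈ 15,344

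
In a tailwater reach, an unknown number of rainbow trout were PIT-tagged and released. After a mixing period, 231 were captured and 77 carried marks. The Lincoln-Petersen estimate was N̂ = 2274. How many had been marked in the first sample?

From N = M·C/R: M = N·R / C = 2274·77 / 231 = 175098 / 231 = 758.

M = 758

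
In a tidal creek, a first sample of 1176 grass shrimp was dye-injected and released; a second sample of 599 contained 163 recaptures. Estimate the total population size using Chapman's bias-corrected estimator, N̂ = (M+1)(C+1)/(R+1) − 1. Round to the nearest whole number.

N̂ = (1176+1)(599+1)/(163+1) − 1 = 1177·600/164 − 1
= 706200/164 − 1 ≈ 4306.1 − 1 ≈ 4305.1 → 4305

N ≈ 4305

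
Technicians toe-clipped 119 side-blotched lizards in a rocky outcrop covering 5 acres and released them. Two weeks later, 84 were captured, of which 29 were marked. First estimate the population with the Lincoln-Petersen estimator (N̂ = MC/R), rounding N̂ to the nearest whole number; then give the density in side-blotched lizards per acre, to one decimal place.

density ≈ 69.0 side-blotched lizards per acre

N̂ = 119·84/29 = 9996/29 ≈ 344.7 → 345
Density = N̂ / area = 345 / 5 = 69.0 per acre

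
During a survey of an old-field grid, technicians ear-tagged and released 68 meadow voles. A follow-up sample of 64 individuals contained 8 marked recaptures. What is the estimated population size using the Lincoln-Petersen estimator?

N = 544

If marked individuals mix randomly, R/C ≈ M/N, giving N ≈ M·C/R.
N = (68 × 64) / 8 = 4352 / 8 = 544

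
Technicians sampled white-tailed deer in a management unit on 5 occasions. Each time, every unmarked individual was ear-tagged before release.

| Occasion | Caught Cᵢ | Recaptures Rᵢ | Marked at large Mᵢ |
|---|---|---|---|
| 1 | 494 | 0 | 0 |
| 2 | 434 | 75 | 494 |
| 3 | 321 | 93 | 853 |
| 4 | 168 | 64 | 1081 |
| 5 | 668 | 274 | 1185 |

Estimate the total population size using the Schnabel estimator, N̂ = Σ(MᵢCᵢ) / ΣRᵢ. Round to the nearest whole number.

Σ MᵢCᵢ = 0·494 + 494·434 + 853·321 + 1081·168 + 1185·668 = 0 + 214396 + 273813 + 181608 + 791580 = 1461397
Σ Rᵢ = 0 + 75 + 93 + 64 + 274 = 506
N̂ = 1461397 / 506 ≈ 2888.1 → 2888

N ≈ 2888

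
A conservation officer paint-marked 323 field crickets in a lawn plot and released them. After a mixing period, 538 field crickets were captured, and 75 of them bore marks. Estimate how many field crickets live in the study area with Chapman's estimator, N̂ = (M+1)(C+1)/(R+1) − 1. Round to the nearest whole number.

N̂ = (323+1)(538+1)/(75+1) − 1 = 324·539/76 − 1
= 174636/76 − 1 ≈ 2297.8 − 1 ≈ 2296.8 → 2297

N ≈ 2297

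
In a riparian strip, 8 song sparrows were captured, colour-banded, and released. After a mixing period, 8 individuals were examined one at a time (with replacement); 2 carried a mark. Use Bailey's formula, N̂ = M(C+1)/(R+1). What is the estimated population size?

N = 24

N̂ = 8·(8+1)/(2+1) = 8·9/3 = 72/3 = 24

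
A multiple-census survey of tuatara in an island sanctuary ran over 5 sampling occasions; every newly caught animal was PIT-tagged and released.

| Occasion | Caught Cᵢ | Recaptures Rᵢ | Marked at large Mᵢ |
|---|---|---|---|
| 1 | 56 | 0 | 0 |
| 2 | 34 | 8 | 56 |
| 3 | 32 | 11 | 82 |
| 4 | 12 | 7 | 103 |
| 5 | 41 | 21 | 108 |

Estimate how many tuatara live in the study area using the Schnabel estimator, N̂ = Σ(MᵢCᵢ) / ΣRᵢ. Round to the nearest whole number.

N ≈ 217

Σ MᵢCᵢ = 0·56 + 56·34 + 82·32 + 103·12 + 108·41 = 0 + 1904 + 2624 + 1236 + 4428 = 10192
Σ Rᵢ = 0 + 8 + 11 + 7 + 21 = 47
N̂ = 10192 / 47 ≈ 216.9 → 217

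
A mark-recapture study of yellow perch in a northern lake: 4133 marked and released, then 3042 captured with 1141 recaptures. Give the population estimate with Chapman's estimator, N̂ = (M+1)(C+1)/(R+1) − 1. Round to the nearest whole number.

N ≈ 11,015

N̂ = (4133+1)(3042+1)/(1141+1) − 1 = 4134·3043/1142 − 1
= 12579762/1142 − 1 ≈ 11015.6 − 1 ≈ 11014.6 → 11015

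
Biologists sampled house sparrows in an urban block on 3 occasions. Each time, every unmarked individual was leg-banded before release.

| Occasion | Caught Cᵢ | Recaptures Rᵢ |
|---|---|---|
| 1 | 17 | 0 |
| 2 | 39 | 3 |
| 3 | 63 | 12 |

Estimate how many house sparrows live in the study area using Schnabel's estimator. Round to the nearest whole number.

N ≈ 267

Marked at large before each occasion: Mᵢ = Σⱼ<ᵢ (Cⱼ − Rⱼ) → M1=0, M2=17, M3=53
Σ MᵢCᵢ = 0·17 + 17·39 + 53·63 = 0 + 663 + 3339 = 4002
Σ Rᵢ = 0 + 3 + 12 = 15
N̂ = 4002 / 15 ≈ 266.8 → 267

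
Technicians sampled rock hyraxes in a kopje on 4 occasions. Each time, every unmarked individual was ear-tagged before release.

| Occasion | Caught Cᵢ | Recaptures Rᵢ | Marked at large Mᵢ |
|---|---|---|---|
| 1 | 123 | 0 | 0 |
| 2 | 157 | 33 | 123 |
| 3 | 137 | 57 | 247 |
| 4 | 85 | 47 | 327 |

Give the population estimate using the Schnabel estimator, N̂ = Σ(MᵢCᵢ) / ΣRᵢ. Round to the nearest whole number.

Σ MᵢCᵢ = 0·123 + 123·157 + 247·137 + 327·85 = 0 + 19311 + 33839 + 27795 = 80945
Σ Rᵢ = 0 + 33 + 57 + 47 = 137
N̂ = 80945 / 137 ≈ 590.8 → 591

N ≈ 591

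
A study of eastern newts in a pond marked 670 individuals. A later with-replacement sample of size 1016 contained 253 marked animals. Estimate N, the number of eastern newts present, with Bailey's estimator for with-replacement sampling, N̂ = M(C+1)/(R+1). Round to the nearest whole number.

N ≈ 2683

N̂ = 670·(1016+1)/(253+1) = 670·1017/254 = 681390/254 ≈ 2682.6 → 2683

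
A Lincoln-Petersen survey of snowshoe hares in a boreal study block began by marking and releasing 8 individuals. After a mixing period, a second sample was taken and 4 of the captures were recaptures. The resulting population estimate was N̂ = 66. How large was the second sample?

From N = M·C/R: C = N·R / M = 66·4 / 8 = 264 / 8 = 33.

C = 33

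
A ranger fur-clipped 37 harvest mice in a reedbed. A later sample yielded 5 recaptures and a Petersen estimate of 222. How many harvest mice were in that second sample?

From N = M·C/R: C = N·R / M = 222·5 / 37 = 1110 / 37 = 30.

C = 30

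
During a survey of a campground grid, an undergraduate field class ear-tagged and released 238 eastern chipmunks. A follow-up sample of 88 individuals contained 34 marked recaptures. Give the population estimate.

N = 616

N = (238 × 88) / 34 = 20944 / 34 = 616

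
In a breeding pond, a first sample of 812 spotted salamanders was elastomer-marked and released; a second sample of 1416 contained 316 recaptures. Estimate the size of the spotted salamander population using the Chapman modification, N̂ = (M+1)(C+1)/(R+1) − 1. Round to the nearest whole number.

N ≈ 3633

N̂ = (812+1)(1416+1)/(316+1) − 1 = 813·1417/317 − 1
= 1152021/317 − 1 ≈ 3634.1 − 1 ≈ 3633.1 → 3633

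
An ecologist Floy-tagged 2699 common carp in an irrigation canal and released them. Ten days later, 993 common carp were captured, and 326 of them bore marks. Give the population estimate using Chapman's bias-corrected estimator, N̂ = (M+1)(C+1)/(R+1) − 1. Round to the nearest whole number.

N̂ = (2699+1)(993+1)/(326+1) − 1 = 2700·994/327 − 1
= 2683800/327 − 1 ≈ 8207.3 − 1 ≈ 8206.3 → 8206

N ≈ 8206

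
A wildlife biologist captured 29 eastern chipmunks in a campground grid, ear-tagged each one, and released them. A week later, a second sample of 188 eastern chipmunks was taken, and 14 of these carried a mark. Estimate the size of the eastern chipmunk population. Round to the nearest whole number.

The marked fraction in the recapture sample should equal the marked fraction in the population: 14/188 = 29/N.
N = (29 × 188) / 14 = 5452 / 14 ≈ 389.4 → 389

N ≈ 389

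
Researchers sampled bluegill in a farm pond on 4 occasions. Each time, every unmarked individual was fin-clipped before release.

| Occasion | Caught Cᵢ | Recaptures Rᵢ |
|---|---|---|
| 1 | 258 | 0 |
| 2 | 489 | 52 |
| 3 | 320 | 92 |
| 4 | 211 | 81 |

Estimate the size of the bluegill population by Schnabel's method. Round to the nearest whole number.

Marked at large before each occasion: Mᵢ = Σⱼ<ᵢ (Cⱼ − Rⱼ) → M1=0, M2=258, M3=695, M4=923
Σ MᵢCᵢ = 0·258 + 258·489 + 695·320 + 923·211 = 0 + 126162 + 222400 + 194753 = 543315
Σ Rᵢ = 0 + 52 + 92 + 81 = 225
N̂ = 543315 / 225 ≈ 2414.7 → 2415

N ≈ 2415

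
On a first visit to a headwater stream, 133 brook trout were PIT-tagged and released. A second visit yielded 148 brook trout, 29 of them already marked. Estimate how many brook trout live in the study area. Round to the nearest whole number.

The marked fraction in the recapture sample should equal the marked fraction in the population: 29/148 = 133/N.
N = (133 × 148) / 29 = 19684 / 29 ≈ 678.8 → 679

N ≈ 679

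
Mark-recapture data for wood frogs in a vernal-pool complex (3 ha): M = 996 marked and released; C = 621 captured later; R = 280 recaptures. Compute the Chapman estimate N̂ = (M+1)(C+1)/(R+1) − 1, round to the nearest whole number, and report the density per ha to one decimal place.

density ≈ 735.3 wood frogs per ha

N̂ = 997·622/281 − 1 = 620134/281 − 1 ≈ 2205.9 → 2206
Density = N̂ / area = 2206 / 3 ≈ 735.33 → 735.3 per ha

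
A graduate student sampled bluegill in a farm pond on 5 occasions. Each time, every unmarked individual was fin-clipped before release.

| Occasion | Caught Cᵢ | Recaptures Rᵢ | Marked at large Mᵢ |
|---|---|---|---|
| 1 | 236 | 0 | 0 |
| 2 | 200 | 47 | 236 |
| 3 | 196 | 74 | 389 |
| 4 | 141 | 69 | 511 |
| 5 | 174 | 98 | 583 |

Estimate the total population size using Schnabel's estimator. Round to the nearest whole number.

Σ MᵢCᵢ = 0·236 + 236·200 + 389·196 + 511·141 + 583·174 = 0 + 47200 + 76244 + 72051 + 101442 = 296937
Σ Rᵢ = 0 + 47 + 74 + 69 + 98 = 288
N̂ = 296937 / 288 ≈ 1031.0 → 1031

N ≈ 1031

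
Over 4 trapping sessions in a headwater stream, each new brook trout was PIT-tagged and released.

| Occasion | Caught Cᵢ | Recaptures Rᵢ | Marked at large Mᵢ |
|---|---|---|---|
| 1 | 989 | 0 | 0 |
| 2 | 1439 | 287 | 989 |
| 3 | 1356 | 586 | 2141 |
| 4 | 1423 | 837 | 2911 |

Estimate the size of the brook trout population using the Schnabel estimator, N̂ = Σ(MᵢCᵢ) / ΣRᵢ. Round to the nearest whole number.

Σ MᵢCᵢ = 0·989 + 989·1439 + 2141·1356 + 2911·1423 = 0 + 1423171 + 2903196 + 4142353 = 8468720
Σ Rᵢ = 0 + 287 + 586 + 837 = 1710
N̂ = 8468720 / 1710 ≈ 4952.47 → 4952

N ≈ 4952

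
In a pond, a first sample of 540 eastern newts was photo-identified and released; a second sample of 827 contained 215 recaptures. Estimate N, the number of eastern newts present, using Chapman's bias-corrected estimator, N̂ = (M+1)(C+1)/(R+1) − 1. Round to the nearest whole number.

N̂ = (540+1)(827+1)/(215+1) − 1 = 541·828/216 − 1
= 447948/216 − 1 ≈ 2073.8 − 1 ≈ 2072.8 → 2073

N ≈ 2073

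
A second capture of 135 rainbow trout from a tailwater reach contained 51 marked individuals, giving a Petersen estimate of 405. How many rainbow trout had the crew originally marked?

M = 153

From N = M·C/R: M = N·R / C = 405·51 / 135 = 20655 / 135 = 153.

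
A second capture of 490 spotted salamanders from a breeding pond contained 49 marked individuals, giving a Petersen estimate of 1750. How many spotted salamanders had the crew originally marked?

M = 175

From N = M·C/R: M = N·R / C = 1750·49 / 490 = 85750 / 490 = 175.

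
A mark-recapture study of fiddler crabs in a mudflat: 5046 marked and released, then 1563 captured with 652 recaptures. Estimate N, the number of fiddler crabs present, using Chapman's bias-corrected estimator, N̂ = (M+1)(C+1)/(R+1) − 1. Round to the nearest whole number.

N ≈ 12,087

N̂ = (5046+1)(1563+1)/(652+1) − 1 = 5047·1564/653 − 1
= 7893508/653 − 1 ≈ 12088.1 − 1 ≈ 12087.1 → 12087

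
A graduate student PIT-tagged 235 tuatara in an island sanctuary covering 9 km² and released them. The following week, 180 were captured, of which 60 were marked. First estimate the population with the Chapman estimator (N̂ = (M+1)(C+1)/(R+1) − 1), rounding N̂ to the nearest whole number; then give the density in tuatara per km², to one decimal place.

density ≈ 77.7 tuatara per km²

N̂ = 236·181/61 − 1 = 42716/61 − 1 ≈ 699.3 → 699
Density = N̂ / area = 699 / 9 ≈ 77.67 → 77.7 per km²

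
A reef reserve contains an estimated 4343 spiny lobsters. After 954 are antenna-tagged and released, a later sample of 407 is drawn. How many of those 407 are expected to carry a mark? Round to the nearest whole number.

Expected recaptures E[R] = M·C / N.
E[R] = 954 × 407 / 4343 = 388278 / 4343 ≈ 89.4 → 89

expected recaptures ≈ 89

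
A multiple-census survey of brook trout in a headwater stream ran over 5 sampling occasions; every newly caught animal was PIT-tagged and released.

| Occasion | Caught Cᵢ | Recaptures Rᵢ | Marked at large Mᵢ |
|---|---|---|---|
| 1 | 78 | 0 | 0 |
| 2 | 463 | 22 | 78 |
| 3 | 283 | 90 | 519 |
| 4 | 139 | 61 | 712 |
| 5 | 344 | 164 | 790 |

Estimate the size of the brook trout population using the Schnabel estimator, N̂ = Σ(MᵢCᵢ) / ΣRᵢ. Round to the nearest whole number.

N ≈ 1643

Σ MᵢCᵢ = 0·78 + 78·463 + 519·283 + 712·139 + 790·344 = 0 + 36114 + 146877 + 98968 + 271760 = 553719
Σ Rᵢ = 0 + 22 + 90 + 61 + 164 = 337
N̂ = 553719 / 337 ≈ 1643.1 → 1643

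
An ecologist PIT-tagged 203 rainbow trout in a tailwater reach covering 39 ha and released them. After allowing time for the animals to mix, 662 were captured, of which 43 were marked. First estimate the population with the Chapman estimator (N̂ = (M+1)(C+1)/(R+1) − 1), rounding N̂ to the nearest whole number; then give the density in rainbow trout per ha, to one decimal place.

N̂ = 204·663/44 − 1 = 135252/44 − 1 ≈ 3072.9 → 3073
Density = N̂ / area = 3073 / 39 ≈ 78.79 → 78.8 per ha

density ≈ 78.8 rainbow trout per ha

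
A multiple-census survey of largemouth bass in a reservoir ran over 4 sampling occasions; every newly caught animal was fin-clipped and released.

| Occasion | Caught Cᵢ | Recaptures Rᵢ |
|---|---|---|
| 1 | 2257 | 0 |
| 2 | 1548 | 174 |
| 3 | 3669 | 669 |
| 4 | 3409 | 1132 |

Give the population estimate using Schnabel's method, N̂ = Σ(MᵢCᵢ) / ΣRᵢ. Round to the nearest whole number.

N ≈ 19,960

Marked at large before each occasion: Mᵢ = Σⱼ<ᵢ (Cⱼ − Rⱼ) → M1=0, M2=2257, M3=3631, M4=6631
Σ MᵢCᵢ = 0·2257 + 2257·1548 + 3631·3669 + 6631·3409 = 0 + 3493836 + 13322139 + 22605079 = 39421054
Σ Rᵢ = 0 + 174 + 669 + 1132 = 1975
N̂ = 39421054 / 1975 ≈ 19960.0 → 19960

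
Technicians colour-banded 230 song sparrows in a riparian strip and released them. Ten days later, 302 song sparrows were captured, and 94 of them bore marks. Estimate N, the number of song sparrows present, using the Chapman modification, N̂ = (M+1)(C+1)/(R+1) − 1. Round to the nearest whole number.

N ≈ 736

N̂ = (230+1)(302+1)/(94+1) − 1 = 231·303/95 − 1
= 69993/95 − 1 ≈ 736.8 − 1 ≈ 735.8 → 736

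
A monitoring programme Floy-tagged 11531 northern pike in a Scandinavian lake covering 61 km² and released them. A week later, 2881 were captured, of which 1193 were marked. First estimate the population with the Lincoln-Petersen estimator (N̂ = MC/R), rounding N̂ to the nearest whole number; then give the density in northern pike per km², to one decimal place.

density ≈ 456.5 northern pike per km²

N̂ = 11531·2881/1193 = 33220811/1193 ≈ 27846.4 → 27846
Density = N̂ / area = 27846 / 61 ≈ 456.49 → 456.5 per km²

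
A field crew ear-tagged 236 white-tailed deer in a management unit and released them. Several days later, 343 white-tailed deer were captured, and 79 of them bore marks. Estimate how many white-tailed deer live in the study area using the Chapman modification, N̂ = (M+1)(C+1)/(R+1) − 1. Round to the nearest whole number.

N ≈ 1018

N̂ = (236+1)(343+1)/(79+1) − 1 = 237·344/80 − 1
= 81528/80 − 1 ≈ 1019.1 − 1 ≈ 1018.1 → 1018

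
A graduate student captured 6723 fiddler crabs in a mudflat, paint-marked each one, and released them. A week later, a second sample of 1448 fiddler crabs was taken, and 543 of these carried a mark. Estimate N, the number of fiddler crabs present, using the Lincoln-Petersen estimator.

N = 17,928

If marked individuals mix randomly, R/C ≈ M/N, giving N ≈ M·C/R.
N = (6723 × 1448) / 543 = 9734904 / 543 = 17928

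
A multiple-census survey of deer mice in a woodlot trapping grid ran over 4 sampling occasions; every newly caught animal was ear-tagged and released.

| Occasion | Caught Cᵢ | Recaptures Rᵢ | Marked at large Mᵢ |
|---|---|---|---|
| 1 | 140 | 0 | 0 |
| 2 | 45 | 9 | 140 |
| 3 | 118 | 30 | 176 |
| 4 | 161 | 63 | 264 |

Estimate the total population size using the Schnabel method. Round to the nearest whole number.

N ≈ 682

Σ MᵢCᵢ = 0·140 + 140·45 + 176·118 + 264·161 = 0 + 6300 + 20768 + 42504 = 69572
Σ Rᵢ = 0 + 9 + 30 + 63 = 102
N̂ = 69572 / 102 ≈ 682.1 → 682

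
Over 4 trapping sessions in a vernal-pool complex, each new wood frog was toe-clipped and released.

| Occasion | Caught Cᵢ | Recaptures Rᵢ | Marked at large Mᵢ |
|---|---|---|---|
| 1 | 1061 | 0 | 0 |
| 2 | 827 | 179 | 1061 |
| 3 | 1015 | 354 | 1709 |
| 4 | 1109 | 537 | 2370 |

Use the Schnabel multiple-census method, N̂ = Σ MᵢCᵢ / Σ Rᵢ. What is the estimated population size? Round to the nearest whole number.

N ≈ 4898

Σ MᵢCᵢ = 0·1061 + 1061·827 + 1709·1015 + 2370·1109 = 0 + 877447 + 1734635 + 2628330 = 5240412
Σ Rᵢ = 0 + 179 + 354 + 537 = 1070
N̂ = 5240412 / 1070 ≈ 4897.6 → 4898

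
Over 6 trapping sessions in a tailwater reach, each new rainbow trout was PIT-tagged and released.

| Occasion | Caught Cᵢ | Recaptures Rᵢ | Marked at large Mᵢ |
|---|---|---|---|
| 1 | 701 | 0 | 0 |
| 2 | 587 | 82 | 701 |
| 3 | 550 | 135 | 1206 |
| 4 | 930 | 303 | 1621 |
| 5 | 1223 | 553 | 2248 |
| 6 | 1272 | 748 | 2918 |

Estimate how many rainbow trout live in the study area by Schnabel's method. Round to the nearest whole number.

N ≈ 4966

Σ MᵢCᵢ = 0·701 + 701·587 + 1206·550 + 1621·930 + 2248·1223 + 2918·1272 = 0 + 411487 + 663300 + 1507530 + 2749304 + 3711696 = 9043317
Σ Rᵢ = 0 + 82 + 135 + 303 + 553 + 748 = 1821
N̂ = 9043317 / 1821 ≈ 4966.1 → 4966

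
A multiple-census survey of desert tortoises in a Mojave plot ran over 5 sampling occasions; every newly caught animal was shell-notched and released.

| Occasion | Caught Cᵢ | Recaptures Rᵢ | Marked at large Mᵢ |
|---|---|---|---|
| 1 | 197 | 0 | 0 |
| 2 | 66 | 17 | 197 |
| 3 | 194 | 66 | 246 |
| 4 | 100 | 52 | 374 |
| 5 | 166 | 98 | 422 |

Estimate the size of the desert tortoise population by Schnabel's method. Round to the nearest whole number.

Σ MᵢCᵢ = 0·197 + 197·66 + 246·194 + 374·100 + 422·166 = 0 + 13002 + 47724 + 37400 + 70052 = 168178
Σ Rᵢ = 0 + 17 + 66 + 52 + 98 = 233
N̂ = 168178 / 233 ≈ 721.8 → 722

N ≈ 722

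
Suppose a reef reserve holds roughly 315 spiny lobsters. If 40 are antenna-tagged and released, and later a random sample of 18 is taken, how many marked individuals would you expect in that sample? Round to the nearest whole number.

Expected recaptures E[R] = M·C / N.
E[R] = 40 × 18 / 315 = 720 / 315 ≈ 2.3 → 2

expected recaptures ≈ 2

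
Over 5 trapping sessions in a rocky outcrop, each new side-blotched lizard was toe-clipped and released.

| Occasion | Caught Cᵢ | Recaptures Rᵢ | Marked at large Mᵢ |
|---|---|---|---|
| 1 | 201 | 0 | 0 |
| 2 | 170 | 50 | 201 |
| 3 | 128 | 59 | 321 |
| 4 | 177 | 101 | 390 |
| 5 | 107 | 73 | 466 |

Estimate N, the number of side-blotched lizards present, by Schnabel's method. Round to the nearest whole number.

N ≈ 686

Σ MᵢCᵢ = 0·201 + 201·170 + 321·128 + 390·177 + 466·107 = 0 + 34170 + 41088 + 69030 + 49862 = 194150
Σ Rᵢ = 0 + 50 + 59 + 101 + 73 = 283
N̂ = 194150 / 283 ≈ 686.0 → 686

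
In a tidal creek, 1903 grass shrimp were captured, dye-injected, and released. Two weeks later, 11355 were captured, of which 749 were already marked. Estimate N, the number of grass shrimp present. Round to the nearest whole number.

N = (1903 × 11355) / 749 = 21608565 / 749 ≈ 28849.9 → 28850

N ≈ 28,850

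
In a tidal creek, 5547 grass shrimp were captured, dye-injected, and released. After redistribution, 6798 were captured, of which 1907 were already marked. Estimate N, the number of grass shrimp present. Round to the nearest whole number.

N ≈ 19,774

N = (5547 × 6798) / 1907 = 37708506 / 1907 ≈ 19773.7 → 19774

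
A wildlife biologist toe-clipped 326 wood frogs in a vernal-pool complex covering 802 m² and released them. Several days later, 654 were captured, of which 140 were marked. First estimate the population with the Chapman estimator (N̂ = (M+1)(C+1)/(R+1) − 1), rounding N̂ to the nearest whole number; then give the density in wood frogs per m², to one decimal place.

N̂ = 327·655/141 − 1 = 214185/141 − 1 ≈ 1518.0 → 1518
Density = N̂ / area = 1518 / 802 ≈ 1.89 → 1.9 per m²

density ≈ 1.9 wood frogs per m²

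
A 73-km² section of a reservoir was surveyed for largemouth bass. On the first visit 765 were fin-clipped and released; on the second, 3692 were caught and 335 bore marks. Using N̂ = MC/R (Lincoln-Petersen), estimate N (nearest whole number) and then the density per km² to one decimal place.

N̂ = 765·3692/335 = 2824380/335 ≈ 8431.0 → 8431
Density = N̂ / area = 8431 / 73 ≈ 115.49 → 115.5 per km²

density ≈ 115.5 largemouth bass per km²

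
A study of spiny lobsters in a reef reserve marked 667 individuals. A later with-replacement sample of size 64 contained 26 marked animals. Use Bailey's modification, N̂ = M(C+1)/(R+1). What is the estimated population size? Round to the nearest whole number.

N ≈ 1606

N̂ = 667·(64+1)/(26+1) = 667·65/27 = 43355/27 ≈ 1605.7 → 1606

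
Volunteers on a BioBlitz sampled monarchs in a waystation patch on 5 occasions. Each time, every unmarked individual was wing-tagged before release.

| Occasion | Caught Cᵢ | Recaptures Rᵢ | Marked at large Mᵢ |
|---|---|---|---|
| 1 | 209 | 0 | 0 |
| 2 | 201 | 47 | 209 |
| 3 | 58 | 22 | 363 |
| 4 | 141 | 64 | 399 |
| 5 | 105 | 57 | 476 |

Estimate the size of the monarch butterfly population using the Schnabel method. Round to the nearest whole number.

N ≈ 891

Σ MᵢCᵢ = 0·209 + 209·201 + 363·58 + 399·141 + 476·105 = 0 + 42009 + 21054 + 56259 + 49980 = 169302
Σ Rᵢ = 0 + 47 + 22 + 64 + 57 = 190
N̂ = 169302 / 190 ≈ 891.1 → 891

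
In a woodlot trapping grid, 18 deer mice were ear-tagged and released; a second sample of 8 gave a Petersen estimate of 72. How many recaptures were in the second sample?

From N = M·C/R: R = M·C / N = 18·8 / 72 = 144 / 72 = 2.

R = 2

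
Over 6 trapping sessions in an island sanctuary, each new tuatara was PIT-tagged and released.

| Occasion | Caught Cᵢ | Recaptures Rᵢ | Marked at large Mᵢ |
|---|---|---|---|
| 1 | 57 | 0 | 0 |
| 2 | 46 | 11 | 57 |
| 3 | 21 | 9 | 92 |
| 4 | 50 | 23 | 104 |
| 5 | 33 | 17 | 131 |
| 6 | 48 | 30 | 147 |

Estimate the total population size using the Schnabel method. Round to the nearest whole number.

Σ MᵢCᵢ = 0·57 + 57·46 + 92·21 + 104·50 + 131·33 + 147·48 = 0 + 2622 + 1932 + 5200 + 4323 + 7056 = 21133
Σ Rᵢ = 0 + 11 + 9 + 23 + 17 + 30 = 90
N̂ = 21133 / 90 ≈ 234.8 → 235

N ≈ 235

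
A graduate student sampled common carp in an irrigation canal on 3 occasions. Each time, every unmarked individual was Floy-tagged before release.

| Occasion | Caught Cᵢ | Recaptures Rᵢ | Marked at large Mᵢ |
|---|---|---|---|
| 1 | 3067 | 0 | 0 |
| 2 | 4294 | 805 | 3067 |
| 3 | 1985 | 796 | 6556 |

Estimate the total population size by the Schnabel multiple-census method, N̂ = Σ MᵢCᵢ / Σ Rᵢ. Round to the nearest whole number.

N ≈ 16,354

Σ MᵢCᵢ = 0·3067 + 3067·4294 + 6556·1985 = 0 + 13169698 + 13013660 = 26183358
Σ Rᵢ = 0 + 805 + 796 = 1601
N̂ = 26183358 / 1601 ≈ 16354.4 → 16354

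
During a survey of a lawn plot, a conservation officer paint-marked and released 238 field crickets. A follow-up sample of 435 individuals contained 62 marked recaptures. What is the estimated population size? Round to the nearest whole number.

N ≈ 1670

Lincoln-Petersen assumes M/N = R/C, so N = M·C / R.
N = (238 × 435) / 62 = 103530 / 62 ≈ 1669.8 → 1670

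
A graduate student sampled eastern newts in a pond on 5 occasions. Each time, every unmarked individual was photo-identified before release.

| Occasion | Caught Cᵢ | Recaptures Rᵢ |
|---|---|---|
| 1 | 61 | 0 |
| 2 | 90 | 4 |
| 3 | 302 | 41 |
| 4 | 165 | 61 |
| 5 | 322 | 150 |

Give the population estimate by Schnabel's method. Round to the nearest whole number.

Marked at large before each occasion: Mᵢ = Σⱼ<ᵢ (Cⱼ − Rⱼ) → M1=0, M2=61, M3=147, M4=408, M5=512
Σ MᵢCᵢ = 0·61 + 61·90 + 147·302 + 408·165 + 512·322 = 0 + 5490 + 44394 + 67320 + 164864 = 282068
Σ Rᵢ = 0 + 4 + 41 + 61 + 150 = 256
N̂ = 282068 / 256 ≈ 1101.8 → 1102

N ≈ 1102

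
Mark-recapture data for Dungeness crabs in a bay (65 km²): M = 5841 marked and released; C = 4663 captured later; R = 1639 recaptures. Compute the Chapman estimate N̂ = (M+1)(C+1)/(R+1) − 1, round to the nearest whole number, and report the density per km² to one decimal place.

N̂ = 5842·4664/1640 − 1 = 27247088/1640 − 1 ≈ 16613.1 → 16613
Density = N̂ / area = 16613 / 65 ≈ 255.58 → 255.6 per km²

density ≈ 255.6 Dungeness crabs per km²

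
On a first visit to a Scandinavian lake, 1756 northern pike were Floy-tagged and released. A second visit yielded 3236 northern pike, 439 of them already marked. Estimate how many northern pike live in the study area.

N = 12,944

Lincoln-Petersen assumes M/N = R/C, so N = M·C / R.
N = (1756 × 3236) / 439 = 5682416 / 439 = 12944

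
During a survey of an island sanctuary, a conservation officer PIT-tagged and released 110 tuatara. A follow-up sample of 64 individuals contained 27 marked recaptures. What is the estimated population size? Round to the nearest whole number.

N ≈ 261

Lincoln-Petersen assumes M/N = R/C, so N = M·C / R.
N = (110 × 64) / 27 = 7040 / 27 ≈ 260.7 → 261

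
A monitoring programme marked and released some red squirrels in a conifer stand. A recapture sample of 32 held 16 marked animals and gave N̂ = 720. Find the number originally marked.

M = 360

From N = M·C/R: M = N·R / C = 720·16 / 32 = 11520 / 32 = 360.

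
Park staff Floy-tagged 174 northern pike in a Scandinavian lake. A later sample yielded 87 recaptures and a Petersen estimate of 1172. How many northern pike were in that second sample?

C = 586

From N = M·C/R: C = N·R / M = 1172·87 / 174 = 101964 / 174 = 586.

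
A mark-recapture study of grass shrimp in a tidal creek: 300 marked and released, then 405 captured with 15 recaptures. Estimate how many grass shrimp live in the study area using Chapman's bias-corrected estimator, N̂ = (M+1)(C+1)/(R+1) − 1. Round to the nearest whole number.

N ≈ 7637

N̂ = (300+1)(405+1)/(15+1) − 1 = 301·406/16 − 1
= 122206/16 − 1 ≈ 7637.9 − 1 ≈ 7636.9 → 7637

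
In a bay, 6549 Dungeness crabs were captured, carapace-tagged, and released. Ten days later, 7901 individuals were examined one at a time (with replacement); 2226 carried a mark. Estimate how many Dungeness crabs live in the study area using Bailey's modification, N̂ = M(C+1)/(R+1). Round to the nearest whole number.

N̂ = 6549·(7901+1)/(2226+1) = 6549·7902/2227 = 51750198/2227 ≈ 23237.6 → 23238

N ≈ 23,238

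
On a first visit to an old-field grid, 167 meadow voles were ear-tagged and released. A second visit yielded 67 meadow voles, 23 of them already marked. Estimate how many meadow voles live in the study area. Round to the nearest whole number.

Lincoln-Petersen assumes M/N = R/C, so N = M·C / R.
N = (167 × 67) / 23 = 11189 / 23 ≈ 486.48 → 486

N ≈ 486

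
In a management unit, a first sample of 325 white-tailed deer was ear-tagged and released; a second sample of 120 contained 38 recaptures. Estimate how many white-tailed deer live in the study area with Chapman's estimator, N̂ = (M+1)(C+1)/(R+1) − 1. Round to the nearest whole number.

N̂ = (325+1)(120+1)/(38+1) − 1 = 326·121/39 − 1
= 39446/39 − 1 ≈ 1011.4 − 1 ≈ 1010.4 → 1010

N ≈ 1010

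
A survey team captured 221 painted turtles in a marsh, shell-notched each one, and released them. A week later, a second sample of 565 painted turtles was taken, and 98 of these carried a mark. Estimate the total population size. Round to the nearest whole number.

N ≈ 1274

If marked individuals mix randomly, R/C ≈ M/N, giving N ≈ M·C/R.
N = (221 × 565) / 98 = 124865 / 98 ≈ 1274.1 → 1274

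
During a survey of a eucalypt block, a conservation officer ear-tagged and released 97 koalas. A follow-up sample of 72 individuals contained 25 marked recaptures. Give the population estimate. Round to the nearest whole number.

N = (97 × 72) / 25 = 6984 / 25 ≈ 279.4 → 279

N ≈ 279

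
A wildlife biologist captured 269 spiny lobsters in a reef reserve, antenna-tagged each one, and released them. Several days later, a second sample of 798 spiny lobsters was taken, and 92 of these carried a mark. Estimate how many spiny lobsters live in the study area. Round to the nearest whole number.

N = (269 × 798) / 92 = 214662 / 92 ≈ 2333.3 → 2333

N ≈ 2333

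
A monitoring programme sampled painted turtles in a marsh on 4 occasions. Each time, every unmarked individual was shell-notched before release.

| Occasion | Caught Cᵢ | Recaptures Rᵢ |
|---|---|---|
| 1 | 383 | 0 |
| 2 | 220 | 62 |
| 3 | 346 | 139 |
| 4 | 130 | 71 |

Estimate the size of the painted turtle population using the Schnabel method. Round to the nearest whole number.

Marked at large before each occasion: Mᵢ = Σⱼ<ᵢ (Cⱼ − Rⱼ) → M1=0, M2=383, M3=541, M4=748
Σ MᵢCᵢ = 0·383 + 383·220 + 541·346 + 748·130 = 0 + 84260 + 187186 + 97240 = 368686
Σ Rᵢ = 0 + 62 + 139 + 71 = 272
N̂ = 368686 / 272 ≈ 1355.46 → 1355

N ≈ 1355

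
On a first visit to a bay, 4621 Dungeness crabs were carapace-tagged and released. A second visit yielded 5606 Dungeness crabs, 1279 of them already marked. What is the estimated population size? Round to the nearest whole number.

N ≈ 20,254

If marked individuals mix randomly, R/C ≈ M/N, giving N ≈ M·C/R.
N = (4621 × 5606) / 1279 = 25905326 / 1279 ≈ 20254.4 → 20254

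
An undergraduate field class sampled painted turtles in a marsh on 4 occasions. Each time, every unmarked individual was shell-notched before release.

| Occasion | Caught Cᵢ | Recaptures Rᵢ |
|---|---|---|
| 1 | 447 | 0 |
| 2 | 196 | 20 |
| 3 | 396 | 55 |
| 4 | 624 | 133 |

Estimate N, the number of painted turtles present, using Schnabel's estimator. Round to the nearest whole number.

N ≈ 4499

Marked at large before each occasion: Mᵢ = Σⱼ<ᵢ (Cⱼ − Rⱼ) → M1=0, M2=447, M3=623, M4=964
Σ MᵢCᵢ = 0·447 + 447·196 + 623·396 + 964·624 = 0 + 87612 + 246708 + 601536 = 935856
Σ Rᵢ = 0 + 20 + 55 + 133 = 208
N̂ = 935856 / 208 ≈ 4499.3 → 4499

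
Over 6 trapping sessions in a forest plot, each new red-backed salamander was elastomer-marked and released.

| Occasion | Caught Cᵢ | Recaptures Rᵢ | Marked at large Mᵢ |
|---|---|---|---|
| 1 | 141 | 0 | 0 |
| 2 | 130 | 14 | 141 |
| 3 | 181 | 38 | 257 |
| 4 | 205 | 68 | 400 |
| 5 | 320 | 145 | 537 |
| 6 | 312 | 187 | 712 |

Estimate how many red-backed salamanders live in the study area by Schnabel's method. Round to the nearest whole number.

N ≈ 1197

Σ MᵢCᵢ = 0·141 + 141·130 + 257·181 + 400·205 + 537·320 + 712·312 = 0 + 18330 + 46517 + 82000 + 171840 + 222144 = 540831
Σ Rᵢ = 0 + 14 + 38 + 68 + 145 + 187 = 452
N̂ = 540831 / 452 ≈ 1196.5 → 1197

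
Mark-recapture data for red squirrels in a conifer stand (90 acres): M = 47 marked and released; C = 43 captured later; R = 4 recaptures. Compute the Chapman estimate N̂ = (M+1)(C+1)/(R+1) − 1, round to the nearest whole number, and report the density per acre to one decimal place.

N̂ = 48·44/5 − 1 = 2112/5 − 1 ≈ 421.4 → 421
Density = N̂ / area = 421 / 90 ≈ 4.68 → 4.7 per acre

density ≈ 4.7 red squirrels per acre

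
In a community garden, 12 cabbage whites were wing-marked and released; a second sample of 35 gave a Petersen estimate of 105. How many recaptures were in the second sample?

From N = M·C/R: R = M·C / N = 12·35 / 105 = 420 / 105 = 4.

R = 4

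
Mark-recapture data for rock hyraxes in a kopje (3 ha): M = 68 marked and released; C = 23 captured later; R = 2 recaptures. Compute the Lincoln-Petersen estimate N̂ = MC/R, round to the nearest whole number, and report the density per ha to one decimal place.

density ≈ 260.7 rock hyraxes per ha

N̂ = 68·23/2 = 1564/2 = 782
Density = N̂ / area = 782 / 3 ≈ 260.67 → 260.7 per ha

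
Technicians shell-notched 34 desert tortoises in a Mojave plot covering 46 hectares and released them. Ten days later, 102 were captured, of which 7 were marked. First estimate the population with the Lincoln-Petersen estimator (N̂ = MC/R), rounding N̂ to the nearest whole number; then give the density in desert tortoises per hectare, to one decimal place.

N̂ = 34·102/7 = 3468/7 ≈ 495.4 → 495
Density = N̂ / area = 495 / 46 ≈ 10.76 → 10.8 per hectare

density ≈ 10.8 desert tortoises per hectare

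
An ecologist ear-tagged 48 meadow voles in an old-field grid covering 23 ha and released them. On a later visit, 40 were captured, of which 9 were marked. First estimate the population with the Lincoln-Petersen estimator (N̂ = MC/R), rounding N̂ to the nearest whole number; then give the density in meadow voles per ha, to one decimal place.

density ≈ 9.3 meadow voles per ha

N̂ = 48·40/9 = 1920/9 ≈ 213.3 → 213
Density = N̂ / area = 213 / 23 ≈ 9.26 → 9.3 per ha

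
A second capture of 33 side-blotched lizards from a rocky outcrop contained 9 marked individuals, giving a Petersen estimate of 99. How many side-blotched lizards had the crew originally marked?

From N = M·C/R: M = N·R / C = 99·9 / 33 = 891 / 33 = 27.

M = 27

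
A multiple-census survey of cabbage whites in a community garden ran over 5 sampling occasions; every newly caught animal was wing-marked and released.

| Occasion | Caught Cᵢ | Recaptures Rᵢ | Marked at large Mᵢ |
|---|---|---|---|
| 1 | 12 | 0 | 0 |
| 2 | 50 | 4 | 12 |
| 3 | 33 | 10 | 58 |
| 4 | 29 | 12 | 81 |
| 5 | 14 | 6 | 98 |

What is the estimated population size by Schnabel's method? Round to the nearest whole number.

Σ MᵢCᵢ = 0·12 + 12·50 + 58·33 + 81·29 + 98·14 = 0 + 600 + 1914 + 2349 + 1372 = 6235
Σ Rᵢ = 0 + 4 + 10 + 12 + 6 = 32
N̂ = 6235 / 32 ≈ 194.8 → 195

N ≈ 195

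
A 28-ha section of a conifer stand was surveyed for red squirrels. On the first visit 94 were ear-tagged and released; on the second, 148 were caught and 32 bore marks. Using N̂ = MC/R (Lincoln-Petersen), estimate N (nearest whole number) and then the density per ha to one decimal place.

density ≈ 15.5 red squirrels per ha

N̂ = 94·148/32 = 13912/32 ≈ 434.8 → 435
Density = N̂ / area = 435 / 28 ≈ 15.54 → 15.5 per ha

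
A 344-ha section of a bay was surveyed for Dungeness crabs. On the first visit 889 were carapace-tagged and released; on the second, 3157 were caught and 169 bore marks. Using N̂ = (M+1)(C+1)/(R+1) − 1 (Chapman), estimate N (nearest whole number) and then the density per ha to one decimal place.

density ≈ 48.1 Dungeness crabs per ha

N̂ = 890·3158/170 − 1 = 2810620/170 − 1 ≈ 16532.1 → 16532
Density = N̂ / area = 16532 / 344 ≈ 48.06 → 48.1 per ha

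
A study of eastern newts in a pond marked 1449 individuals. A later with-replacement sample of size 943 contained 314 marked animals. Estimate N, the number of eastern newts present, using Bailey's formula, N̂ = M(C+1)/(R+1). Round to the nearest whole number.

N̂ = 1449·(943+1)/(314+1) = 1449·944/315 = 1367856/315 ≈ 4342.4 → 4342

N ≈ 4342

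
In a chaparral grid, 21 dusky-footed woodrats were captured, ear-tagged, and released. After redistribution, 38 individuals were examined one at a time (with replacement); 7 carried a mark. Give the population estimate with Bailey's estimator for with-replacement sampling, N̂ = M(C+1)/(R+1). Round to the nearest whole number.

N ≈ 102

N̂ = 21·(38+1)/(7+1) = 21·39/8 = 819/8 ≈ 102.4 → 102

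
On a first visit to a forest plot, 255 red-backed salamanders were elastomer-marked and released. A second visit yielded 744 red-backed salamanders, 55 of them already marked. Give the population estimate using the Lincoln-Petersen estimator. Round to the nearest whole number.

The marked fraction in the recapture sample should equal the marked fraction in the population: 55/744 = 255/N.
N = (255 × 744) / 55 = 189720 / 55 ≈ 3449.45 → 3449

N ≈ 3449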